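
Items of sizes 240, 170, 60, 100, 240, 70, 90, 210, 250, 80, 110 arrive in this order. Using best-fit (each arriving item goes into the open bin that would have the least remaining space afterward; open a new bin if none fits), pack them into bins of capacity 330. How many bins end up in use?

6

  240 → bin 1 (new)  [load 240/330]
  170 → bin 2 (new)  [load 170/330]
  60 → bin 1  [load 300/330]
  100 → bin 2  [load 270/330]
  240 → bin 3 (new)  [load 240/330]
  70 → bin 3  [load 310/330]
  90 → bin 4 (new)  [load 90/330]
  210 → bin 4  [load 300/330]
  250 → bin 5 (new)  [load 250/330]
  80 → bin 5  [load 330/330]
  110 → bin 6 (new)  [load 110/330]
6 bins opened.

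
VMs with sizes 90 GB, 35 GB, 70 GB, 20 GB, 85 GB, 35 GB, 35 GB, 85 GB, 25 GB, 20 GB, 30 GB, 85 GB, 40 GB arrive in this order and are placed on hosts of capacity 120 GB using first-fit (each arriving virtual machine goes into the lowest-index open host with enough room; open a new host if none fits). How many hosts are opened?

  90 → host 1 (new)  [load 90/120]
  35 → host 2 (new)  [load 35/120]
  70 → host 2  [load 105/120]
  20 → host 1  [load 110/120]
  85 → host 3 (new)  [load 85/120]
  35 → host 3  [load 120/120]
  35 → host 4 (new)  [load 35/120]
  85 → host 4  [load 120/120]
  25 → host 5 (new)  [load 25/120]
  20 → host 5  [load 45/120]
  30 → host 5  [load 75/120]
  85 → host 6 (new)  [load 85/120]
  40 → host 5  [load 115/120]
6 hosts opened.

6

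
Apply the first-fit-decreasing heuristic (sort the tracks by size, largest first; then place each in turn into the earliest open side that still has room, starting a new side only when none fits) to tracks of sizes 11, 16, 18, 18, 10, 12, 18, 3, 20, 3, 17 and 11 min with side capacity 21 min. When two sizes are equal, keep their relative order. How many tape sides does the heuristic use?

9

Sorted descending: 20, 18, 18, 18, 17, 16, 12, 11, 11, 10, 3, 3.
  20 → side 1 (new)  [load 20/21]
  18 → side 2 (new)  [load 18/21]
  18 → side 3 (new)  [load 18/21]
  18 → side 4 (new)  [load 18/21]
  17 → side 5 (new)  [load 17/21]
  16 → side 6 (new)  [load 16/21]
  12 → side 7 (new)  [load 12/21]
  11 → side 8 (new)  [load 11/21]
  11 → side 9 (new)  [load 11/21]
  10 → side 8  [load 21/21]
  3 → side 2  [load 21/21]
  3 → side 3  [load 21/21]
9 tape sides opened.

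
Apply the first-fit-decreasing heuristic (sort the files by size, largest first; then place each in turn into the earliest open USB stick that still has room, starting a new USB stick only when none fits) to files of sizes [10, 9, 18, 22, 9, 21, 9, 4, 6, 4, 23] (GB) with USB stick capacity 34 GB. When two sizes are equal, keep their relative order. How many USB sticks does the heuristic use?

Sorted descending: 23, 22, 21, 18, 10, 9, 9, 9, 6, 4, 4.
  23 → USB stick 1 (new)  [load 23/34]
  22 → USB stick 2 (new)  [load 22/34]
  21 → USB stick 3 (new)  [load 21/34]
  18 → USB stick 4 (new)  [load 18/34]
  10 → USB stick 1  [load 33/34]
  9 → USB stick 2  [load 31/34]
  9 → USB stick 3  [load 30/34]
  9 → USB stick 4  [load 27/34]
  6 → USB stick 4  [load 33/34]
  4 → USB stick 3  [load 34/34]
  4 → USB stick 5 (new)  [load 4/34]
5 USB sticks opened.

5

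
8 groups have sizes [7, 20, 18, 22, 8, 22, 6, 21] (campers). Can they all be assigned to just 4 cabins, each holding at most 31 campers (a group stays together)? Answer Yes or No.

No

Total = 124 campers; ⌈124/31⌉ = 4.
5 groups each exceed half the capacity and cannot share a cabin, forcing at least 5 cabins.
At least 5 cabins are required, but only 4 are allowed.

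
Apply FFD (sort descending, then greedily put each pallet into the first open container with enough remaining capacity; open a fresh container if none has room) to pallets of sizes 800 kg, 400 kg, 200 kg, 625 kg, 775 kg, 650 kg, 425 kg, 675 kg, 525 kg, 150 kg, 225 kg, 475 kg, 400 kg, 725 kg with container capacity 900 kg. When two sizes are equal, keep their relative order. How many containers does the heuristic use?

Sorted descending: 800, 775, 725, 675, 650, 625, 525, 475, 425, 400, 400, 225, 200, 150.
  800 → container 1 (new)  [load 800/900]
  775 → container 2 (new)  [load 775/900]
  725 → container 3 (new)  [load 725/900]
  675 → container 4 (new)  [load 675/900]
  650 → container 5 (new)  [load 650/900]
  625 → container 6 (new)  [load 625/900]
  525 → container 7 (new)  [load 525/900]
  475 → container 8 (new)  [load 475/900]
  425 → container 8  [load 900/900]
  400 → container 9 (new)  [load 400/900]
  400 → container 9  [load 800/900]
  225 → container 4  [load 900/900]
  200 → container 5  [load 850/900]
  150 → container 3  [load 875/900]
9 containers opened.

9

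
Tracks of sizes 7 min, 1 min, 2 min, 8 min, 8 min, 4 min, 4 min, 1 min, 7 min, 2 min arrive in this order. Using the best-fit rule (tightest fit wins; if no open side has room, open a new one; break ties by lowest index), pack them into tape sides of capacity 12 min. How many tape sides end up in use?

4

  7 → side 1 (new)  [load 7/12]
  1 → side 1  [load 8/12]
  2 → side 1  [load 10/12]
  8 → side 2 (new)  [load 8/12]
  8 → side 3 (new)  [load 8/12]
  4 → side 2  [load 12/12]
  4 → side 3  [load 12/12]
  1 → side 1  [load 11/12]
  7 → side 4 (new)  [load 7/12]
  2 → side 4  [load 9/12]
4 tape sides opened.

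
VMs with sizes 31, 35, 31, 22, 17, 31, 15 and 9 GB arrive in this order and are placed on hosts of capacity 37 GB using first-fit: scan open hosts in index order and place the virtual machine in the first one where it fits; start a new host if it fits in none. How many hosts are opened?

  31 → host 1 (new)  [load 31/37]
  35 → host 2 (new)  [load 35/37]
  31 → host 3 (new)  [load 31/37]
  22 → host 4 (new)  [load 22/37]
  17 → host 5 (new)  [load 17/37]
  31 → host 6 (new)  [load 31/37]
  15 → host 4  [load 37/37]
  9 → host 5  [load 26/37]
6 hosts opened.

6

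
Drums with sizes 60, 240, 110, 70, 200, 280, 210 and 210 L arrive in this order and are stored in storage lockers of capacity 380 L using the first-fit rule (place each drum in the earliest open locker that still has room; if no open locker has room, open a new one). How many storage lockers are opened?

5

  60 → locker 1 (new)  [load 60/380]
  240 → locker 1  [load 300/380]
  110 → locker 2 (new)  [load 110/380]
  70 → locker 1  [load 370/380]
  200 → locker 2  [load 310/380]
  280 → locker 3 (new)  [load 280/380]
  210 → locker 4 (new)  [load 210/380]
  210 → locker 5 (new)  [load 210/380]
5 storage lockers opened.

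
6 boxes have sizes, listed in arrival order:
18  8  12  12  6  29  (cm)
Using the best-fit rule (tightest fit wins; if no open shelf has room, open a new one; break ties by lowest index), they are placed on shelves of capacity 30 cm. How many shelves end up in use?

3

  18 → shelf 1 (new)  [load 18/30]
  8 → shelf 1  [load 26/30]
  12 → shelf 2 (new)  [load 12/30]
  12 → shelf 2  [load 24/30]
  6 → shelf 2  [load 30/30]
  29 → shelf 3 (new)  [load 29/30]
3 shelves opened.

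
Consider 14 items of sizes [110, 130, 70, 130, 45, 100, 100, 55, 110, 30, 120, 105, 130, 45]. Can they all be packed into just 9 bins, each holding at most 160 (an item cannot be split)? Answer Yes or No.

Total = 1280; ⌈1280/160⌉ = 8.
9 items each exceed half the capacity and cannot share a bin, forcing at least 9 bins.
The bound of 9 does not rule out 9, but exhaustive search shows no assignment into 9 bins of capacity 160 exists — the minimum is 10.

No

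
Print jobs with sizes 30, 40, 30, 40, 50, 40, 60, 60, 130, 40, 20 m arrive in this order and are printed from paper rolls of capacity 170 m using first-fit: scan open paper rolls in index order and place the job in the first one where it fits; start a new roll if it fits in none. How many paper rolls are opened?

  30 → roll 1 (new)  [load 30/170]
  40 → roll 1  [load 70/170]
  30 → roll 1  [load 100/170]
  40 → roll 1  [load 140/170]
  50 → roll 2 (new)  [load 50/170]
  40 → roll 2  [load 90/170]
  60 → roll 2  [load 150/170]
  60 → roll 3 (new)  [load 60/170]
  130 → roll 4 (new)  [load 130/170]
  40 → roll 3  [load 100/170]
  20 → roll 1  [load 160/170]
4 paper rolls opened.

4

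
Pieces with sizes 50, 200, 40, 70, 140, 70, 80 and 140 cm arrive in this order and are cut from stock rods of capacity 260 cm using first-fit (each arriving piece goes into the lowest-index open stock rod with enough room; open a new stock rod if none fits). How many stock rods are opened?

  50 → stock rod 1 (new)  [load 50/260]
  200 → stock rod 1  [load 250/260]
  40 → stock rod 2 (new)  [load 40/260]
  70 → stock rod 2  [load 110/260]
  140 → stock rod 2  [load 250/260]
  70 → stock rod 3 (new)  [load 70/260]
  80 → stock rod 3  [load 150/260]
  140 → stock rod 4 (new)  [load 140/260]
4 stock rods opened.

4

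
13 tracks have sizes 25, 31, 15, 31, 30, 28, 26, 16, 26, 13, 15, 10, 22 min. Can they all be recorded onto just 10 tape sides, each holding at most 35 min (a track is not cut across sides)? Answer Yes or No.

A valid assignment using 10 tape sides:
  side 1: 31 = 31
  side 2: 31 = 31
  side 3: 30 = 30
  side 4: 28 = 28
  side 5: 26 = 26
  side 6: 26 = 26
  side 7: 25 + 10 = 35
  side 8: 22 + 13 = 35
  side 9: 16 + 15 = 31
  side 10: 15 = 15
Every load is within 35 min, so 10 tape sides suffice.

Yes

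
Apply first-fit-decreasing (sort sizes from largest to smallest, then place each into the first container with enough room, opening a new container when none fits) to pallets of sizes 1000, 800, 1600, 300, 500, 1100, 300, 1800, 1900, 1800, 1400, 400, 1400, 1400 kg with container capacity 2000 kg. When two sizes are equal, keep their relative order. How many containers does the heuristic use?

9

Sorted descending: 1900, 1800, 1800, 1600, 1400, 1400, 1400, 1100, 1000, 800, 500, 400, 300, 300.
  1900 → container 1 (new)  [load 1900/2000]
  1800 → container 2 (new)  [load 1800/2000]
  1800 → container 3 (new)  [load 1800/2000]
  1600 → container 4 (new)  [load 1600/2000]
  1400 → container 5 (new)  [load 1400/2000]
  1400 → container 6 (new)  [load 1400/2000]
  1400 → container 7 (new)  [load 1400/2000]
  1100 → container 8 (new)  [load 1100/2000]
  1000 → container 9 (new)  [load 1000/2000]
  800 → container 8  [load 1900/2000]
  500 → container 5  [load 1900/2000]
  400 → container 4  [load 2000/2000]
  300 → container 6  [load 1700/2000]
  300 → container 6  [load 2000/2000]
9 containers opened.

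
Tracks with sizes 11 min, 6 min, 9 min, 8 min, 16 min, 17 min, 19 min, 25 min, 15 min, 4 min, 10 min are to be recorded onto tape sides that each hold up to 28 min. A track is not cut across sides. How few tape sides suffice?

Total = 25 + 19 + 17 + 16 + 15 + 11 + 10 + 9 + 8 + 6 + 4 = 140 min.
Lower bound: ⌈140/28⌉ = 5 tape sides.
A packing using 6 tape sides:
  side 1: 25 = 25
  side 2: 19 + 9 = 28
  side 3: 17 + 11 = 28
  side 4: 16 + 10 = 26
  side 5: 15 + 8 + 4 = 27
  side 6: 6 = 6
No arrangement into 5 tape sides stays within capacity, so 6 is optimal.

6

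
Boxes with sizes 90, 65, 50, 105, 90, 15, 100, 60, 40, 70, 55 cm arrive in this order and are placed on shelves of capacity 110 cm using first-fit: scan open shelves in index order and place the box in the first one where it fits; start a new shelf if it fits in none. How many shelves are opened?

8

  90 → shelf 1 (new)  [load 90/110]
  65 → shelf 2 (new)  [load 65/110]
  50 → shelf 3 (new)  [load 50/110]
  105 → shelf 4 (new)  [load 105/110]
  90 → shelf 5 (new)  [load 90/110]
  15 → shelf 1  [load 105/110]
  100 → shelf 6 (new)  [load 100/110]
  60 → shelf 3  [load 110/110]
  40 → shelf 2  [load 105/110]
  70 → shelf 7 (new)  [load 70/110]
  55 → shelf 8 (new)  [load 55/110]
8 shelves opened.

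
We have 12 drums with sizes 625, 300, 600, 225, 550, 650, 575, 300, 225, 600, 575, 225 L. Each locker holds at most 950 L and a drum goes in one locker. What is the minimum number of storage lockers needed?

7

Total = 650 + 625 + 600 + 600 + 575 + 575 + 550 + 300 + 300 + 225 + 225 + 225 = 5450 L.
Lower bound: ⌈5450/950⌉ = 6 storage lockers.
Also, 7 drums each exceed 475 L, and no two of those can share a locker, so at least 7 storage lockers are needed.
A packing using 7 storage lockers:
  locker 1: 650 + 300 = 950
  locker 2: 625 + 300 = 925
  locker 3: 600 + 225 = 825
  locker 4: 600 + 225 = 825
  locker 5: 575 + 225 = 800
  locker 6: 575 = 575
  locker 7: 550 = 550
This matches the lower bound, so 7 is optimal.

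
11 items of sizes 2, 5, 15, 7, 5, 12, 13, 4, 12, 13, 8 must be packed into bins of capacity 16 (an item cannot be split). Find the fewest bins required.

7

Total = 15 + 13 + 13 + 12 + 12 + 8 + 7 + 5 + 5 + 4 + 2 = 96.
Lower bound: ⌈96/16⌉ = 6 bins.
A packing using 7 bins:
  bin 1: 15 = 15
  bin 2: 13 + 2 = 15
  bin 3: 13 = 13
  bin 4: 12 + 4 = 16
  bin 5: 12 = 12
  bin 6: 8 + 7 = 15
  bin 7: 5 + 5 = 10
No arrangement into 6 bins stays within capacity, so 7 is optimal.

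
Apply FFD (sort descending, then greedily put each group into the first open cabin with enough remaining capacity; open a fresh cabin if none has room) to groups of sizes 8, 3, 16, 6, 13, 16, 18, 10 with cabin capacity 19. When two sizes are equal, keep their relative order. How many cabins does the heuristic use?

Sorted descending: 18, 16, 16, 13, 10, 8, 6, 3.
  18 → cabin 1 (new)  [load 18/19]
  16 → cabin 2 (new)  [load 16/19]
  16 → cabin 3 (new)  [load 16/19]
  13 → cabin 4 (new)  [load 13/19]
  10 → cabin 5 (new)  [load 10/19]
  8 → cabin 5  [load 18/19]
  6 → cabin 4  [load 19/19]
  3 → cabin 2  [load 19/19]
5 cabins opened.

5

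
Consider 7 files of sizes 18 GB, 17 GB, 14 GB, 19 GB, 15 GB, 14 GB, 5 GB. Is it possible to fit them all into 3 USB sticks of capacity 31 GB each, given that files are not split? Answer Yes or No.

No

Total = 102 GB; ⌈102/31⌉ = 4.
At least 4 USB sticks are required, but only 3 are allowed.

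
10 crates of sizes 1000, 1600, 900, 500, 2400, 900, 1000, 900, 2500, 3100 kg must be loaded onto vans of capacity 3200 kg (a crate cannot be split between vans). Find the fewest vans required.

Total = 3100 + 2500 + 2400 + 1600 + 1000 + 1000 + 900 + 900 + 900 + 500 = 14800 kg.
Lower bound: ⌈14800/3200⌉ = 5 vans.
A packing using 6 vans:
  van 1: 3100 = 3100
  van 2: 2500 + 500 = 3000
  van 3: 2400 = 2400
  van 4: 1600 + 1000 = 2600
  van 5: 1000 + 900 + 900 = 2800
  van 6: 900 = 900
No arrangement into 5 vans stays within capacity, so 6 is optimal.

6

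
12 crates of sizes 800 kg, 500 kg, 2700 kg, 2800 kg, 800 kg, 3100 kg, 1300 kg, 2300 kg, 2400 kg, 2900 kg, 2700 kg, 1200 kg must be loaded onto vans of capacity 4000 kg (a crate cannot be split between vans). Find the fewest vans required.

7

Total = 3100 + 2900 + 2800 + 2700 + 2700 + 2400 + 2300 + 1300 + 1200 + 800 + 800 + 500 = 23500 kg.
Lower bound: ⌈23500/4000⌉ = 6 vans.
Also, 7 crates each exceed 2000 kg, and no two of those can share a van, so at least 7 vans are needed.
A packing using 7 vans:
  van 1: 3100 + 800 = 3900
  van 2: 2900 + 800 = 3700
  van 3: 2800 + 1200 = 4000
  van 4: 2700 + 1300 = 4000
  van 5: 2700 + 500 = 3200
  van 6: 2400 = 2400
  van 7: 2300 = 2300
This matches the lower bound, so 7 is optimal.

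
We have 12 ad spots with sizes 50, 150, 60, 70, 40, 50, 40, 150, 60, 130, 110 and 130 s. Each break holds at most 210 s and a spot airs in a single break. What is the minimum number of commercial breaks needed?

5

Total = 150 + 150 + 130 + 130 + 110 + 70 + 60 + 60 + 50 + 50 + 40 + 40 = 1040 s.
Lower bound: ⌈1040/210⌉ = 5 commercial breaks.
A packing using 5 commercial breaks:
  break 1: 150 + 60 = 210
  break 2: 150 + 60 = 210
  break 3: 130 + 70 = 200
  break 4: 130 + 40 + 40 = 210
  break 5: 110 + 50 + 50 = 210
This matches the lower bound, so 5 is optimal.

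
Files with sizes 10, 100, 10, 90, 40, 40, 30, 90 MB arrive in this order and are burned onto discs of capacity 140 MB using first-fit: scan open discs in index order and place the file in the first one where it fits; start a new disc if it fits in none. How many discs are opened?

4

  10 → disc 1 (new)  [load 10/140]
  100 → disc 1  [load 110/140]
  10 → disc 1  [load 120/140]
  90 → disc 2 (new)  [load 90/140]
  40 → disc 2  [load 130/140]
  40 → disc 3 (new)  [load 40/140]
  30 → disc 3  [load 70/140]
  90 → disc 4 (new)  [load 90/140]
4 discs opened.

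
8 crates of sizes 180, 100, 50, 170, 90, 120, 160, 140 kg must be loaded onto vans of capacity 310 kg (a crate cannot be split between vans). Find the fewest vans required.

4

Total = 180 + 170 + 160 + 140 + 120 + 100 + 90 + 50 = 1010 kg.
Lower bound: ⌈1010/310⌉ = 4 vans.
A packing using 4 vans:
  van 1: 180 + 120 = 300
  van 2: 170 + 140 = 310
  van 3: 160 + 100 + 50 = 310
  van 4: 90 = 90
This matches the lower bound, so 4 is optimal.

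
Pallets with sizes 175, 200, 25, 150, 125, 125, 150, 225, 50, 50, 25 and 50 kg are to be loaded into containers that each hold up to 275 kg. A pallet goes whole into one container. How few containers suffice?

5

Total = 225 + 200 + 175 + 150 + 150 + 125 + 125 + 50 + 50 + 50 + 25 + 25 = 1350 kg.
Lower bound: ⌈1350/275⌉ = 5 containers.
A packing using 5 containers:
  container 1: 225 + 50 = 275
  container 2: 200 + 50 + 25 = 275
  container 3: 175 + 50 + 25 = 250
  container 4: 150 + 125 = 275
  container 5: 150 + 125 = 275
This matches the lower bound, so 5 is optimal.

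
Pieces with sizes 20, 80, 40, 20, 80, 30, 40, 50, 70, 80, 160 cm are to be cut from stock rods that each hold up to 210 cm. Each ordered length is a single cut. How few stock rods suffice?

Total = 160 + 80 + 80 + 80 + 70 + 50 + 40 + 40 + 30 + 20 + 20 = 670 cm.
Lower bound: ⌈670/210⌉ = 4 stock rods.
A packing using 4 stock rods:
  stock rod 1: 160 + 50 = 210
  stock rod 2: 80 + 80 + 40 = 200
  stock rod 3: 80 + 70 + 40 + 20 = 210
  stock rod 4: 30 + 20 = 50
This matches the lower bound, so 4 is optimal.

4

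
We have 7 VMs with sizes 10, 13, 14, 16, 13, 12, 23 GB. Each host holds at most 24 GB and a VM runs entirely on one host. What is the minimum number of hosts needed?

Total = 23 + 16 + 14 + 13 + 13 + 12 + 10 = 101 GB.
Lower bound: ⌈101/24⌉ = 5 hosts.
A packing using 6 hosts:
  host 1: 23 = 23
  host 2: 16 = 16
  host 3: 14 + 10 = 24
  host 4: 13 = 13
  host 5: 13 = 13
  host 6: 12 = 12
No arrangement into 5 hosts stays within capacity, so 6 is optimal.

6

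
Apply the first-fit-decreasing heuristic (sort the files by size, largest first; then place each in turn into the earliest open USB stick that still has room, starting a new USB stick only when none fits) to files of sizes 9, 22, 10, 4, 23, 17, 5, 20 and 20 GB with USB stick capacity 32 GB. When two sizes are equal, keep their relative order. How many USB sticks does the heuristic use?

Sorted descending: 23, 22, 20, 20, 17, 10, 9, 5, 4.
  23 → USB stick 1 (new)  [load 23/32]
  22 → USB stick 2 (new)  [load 22/32]
  20 → USB stick 3 (new)  [load 20/32]
  20 → USB stick 4 (new)  [load 20/32]
  17 → USB stick 5 (new)  [load 17/32]
  10 → USB stick 2  [load 32/32]
  9 → USB stick 1  [load 32/32]
  5 → USB stick 3  [load 25/32]
  4 → USB stick 3  [load 29/32]
5 USB sticks opened.

5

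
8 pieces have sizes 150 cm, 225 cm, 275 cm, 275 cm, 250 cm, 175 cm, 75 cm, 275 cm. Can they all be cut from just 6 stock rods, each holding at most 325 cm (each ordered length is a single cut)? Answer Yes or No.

Yes

A valid assignment using 6 stock rods:
  stock rod 1: 275 = 275
  stock rod 2: 275 = 275
  stock rod 3: 275 = 275
  stock rod 4: 250 + 75 = 325
  stock rod 5: 225 = 225
  stock rod 6: 175 + 150 = 325
Every load is within 325 cm, so 6 stock rods suffice.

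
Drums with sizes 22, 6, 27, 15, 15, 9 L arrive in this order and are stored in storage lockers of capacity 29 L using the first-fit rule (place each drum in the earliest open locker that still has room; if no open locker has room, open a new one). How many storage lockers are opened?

4

  22 → locker 1 (new)  [load 22/29]
  6 → locker 1  [load 28/29]
  27 → locker 2 (new)  [load 27/29]
  15 → locker 3 (new)  [load 15/29]
  15 → locker 4 (new)  [load 15/29]
  9 → locker 3  [load 24/29]
4 storage lockers opened.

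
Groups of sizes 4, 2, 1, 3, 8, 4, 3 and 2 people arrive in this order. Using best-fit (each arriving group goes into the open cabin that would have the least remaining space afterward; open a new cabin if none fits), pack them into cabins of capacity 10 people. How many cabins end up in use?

  4 → cabin 1 (new)  [load 4/10]
  2 → cabin 1  [load 6/10]
  1 → cabin 1  [load 7/10]
  3 → cabin 1  [load 10/10]
  8 → cabin 2 (new)  [load 8/10]
  4 → cabin 3 (new)  [load 4/10]
  3 → cabin 3  [load 7/10]
  2 → cabin 2  [load 10/10]
3 cabins opened.

3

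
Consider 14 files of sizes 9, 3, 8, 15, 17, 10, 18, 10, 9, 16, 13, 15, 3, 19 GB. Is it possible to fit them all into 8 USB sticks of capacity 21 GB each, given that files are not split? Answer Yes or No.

No

Total = 165 GB; ⌈165/21⌉ = 8.
The bound of 8 does not rule out 8, but exhaustive search shows no assignment into 8 USB sticks of capacity 21 GB exists — the minimum is 9.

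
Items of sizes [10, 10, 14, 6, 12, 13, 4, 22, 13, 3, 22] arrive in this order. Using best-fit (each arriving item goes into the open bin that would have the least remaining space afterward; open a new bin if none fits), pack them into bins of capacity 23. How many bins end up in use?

7

  10 → bin 1 (new)  [load 10/23]
  10 → bin 1  [load 20/23]
  14 → bin 2 (new)  [load 14/23]
  6 → bin 2  [load 20/23]
  12 → bin 3 (new)  [load 12/23]
  13 → bin 4 (new)  [load 13/23]
  4 → bin 4  [load 17/23]
  22 → bin 5 (new)  [load 22/23]
  13 → bin 6 (new)  [load 13/23]
  3 → bin 1  [load 23/23]
  22 → bin 7 (new)  [load 22/23]
7 bins opened.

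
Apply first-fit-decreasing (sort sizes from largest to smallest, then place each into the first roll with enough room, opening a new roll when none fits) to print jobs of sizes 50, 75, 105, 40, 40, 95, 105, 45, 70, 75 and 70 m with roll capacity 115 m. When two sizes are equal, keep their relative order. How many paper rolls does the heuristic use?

8

Sorted descending: 105, 105, 95, 75, 75, 70, 70, 50, 45, 40, 40.
  105 → roll 1 (new)  [load 105/115]
  105 → roll 2 (new)  [load 105/115]
  95 → roll 3 (new)  [load 95/115]
  75 → roll 4 (new)  [load 75/115]
  75 → roll 5 (new)  [load 75/115]
  70 → roll 6 (new)  [load 70/115]
  70 → roll 7 (new)  [load 70/115]
  50 → roll 8 (new)  [load 50/115]
  45 → roll 6  [load 115/115]
  40 → roll 4  [load 115/115]
  40 → roll 5  [load 115/115]
8 paper rolls opened.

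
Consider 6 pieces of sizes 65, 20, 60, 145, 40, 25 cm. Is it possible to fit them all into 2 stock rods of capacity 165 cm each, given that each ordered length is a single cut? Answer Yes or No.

No

Total = 355 cm; ⌈355/165⌉ = 3.
At least 3 stock rods are required, but only 2 are allowed.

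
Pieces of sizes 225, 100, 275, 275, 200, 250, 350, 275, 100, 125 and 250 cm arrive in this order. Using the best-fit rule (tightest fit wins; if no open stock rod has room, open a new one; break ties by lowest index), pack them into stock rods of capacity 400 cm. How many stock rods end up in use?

  225 → stock rod 1 (new)  [load 225/400]
  100 → stock rod 1  [load 325/400]
  275 → stock rod 2 (new)  [load 275/400]
  275 → stock rod 3 (new)  [load 275/400]
  200 → stock rod 4 (new)  [load 200/400]
  250 → stock rod 5 (new)  [load 250/400]
  350 → stock rod 6 (new)  [load 350/400]
  275 → stock rod 7 (new)  [load 275/400]
  100 → stock rod 2  [load 375/400]
  125 → stock rod 3  [load 400/400]
  250 → stock rod 8 (new)  [load 250/400]
8 stock rods opened.

8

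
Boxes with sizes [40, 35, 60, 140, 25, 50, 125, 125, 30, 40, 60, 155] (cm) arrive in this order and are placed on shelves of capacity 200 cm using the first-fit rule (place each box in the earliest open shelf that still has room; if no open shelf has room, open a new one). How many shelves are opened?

  40 → shelf 1 (new)  [load 40/200]
  35 → shelf 1  [load 75/200]
  60 → shelf 1  [load 135/200]
  140 → shelf 2 (new)  [load 140/200]
  25 → shelf 1  [load 160/200]
  50 → shelf 2  [load 190/200]
  125 → shelf 3 (new)  [load 125/200]
  125 → shelf 4 (new)  [load 125/200]
  30 → shelf 1  [load 190/200]
  40 → shelf 3  [load 165/200]
  60 → shelf 4  [load 185/200]
  155 → shelf 5 (new)  [load 155/200]
5 shelves opened.

5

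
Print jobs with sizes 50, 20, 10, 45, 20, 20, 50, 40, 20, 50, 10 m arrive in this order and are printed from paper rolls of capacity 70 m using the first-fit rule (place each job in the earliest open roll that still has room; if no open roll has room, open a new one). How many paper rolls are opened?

  50 → roll 1 (new)  [load 50/70]
  20 → roll 1  [load 70/70]
  10 → roll 2 (new)  [load 10/70]
  45 → roll 2  [load 55/70]
  20 → roll 3 (new)  [load 20/70]
  20 → roll 3  [load 40/70]
  50 → roll 4 (new)  [load 50/70]
  40 → roll 5 (new)  [load 40/70]
  20 → roll 3  [load 60/70]
  50 → roll 6 (new)  [load 50/70]
  10 → roll 2  [load 65/70]
6 paper rolls opened.

6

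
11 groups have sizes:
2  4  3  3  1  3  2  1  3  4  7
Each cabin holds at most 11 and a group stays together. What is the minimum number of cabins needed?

3

Total = 7 + 4 + 4 + 3 + 3 + 3 + 3 + 2 + 2 + 1 + 1 = 33.
Lower bound: ⌈33/11⌉ = 3 cabins.
A packing using 3 cabins:
  cabin 1: 7 + 4 = 11
  cabin 2: 4 + 3 + 3 + 1 = 11
  cabin 3: 3 + 3 + 2 + 2 + 1 = 11
This matches the lower bound, so 3 is optimal.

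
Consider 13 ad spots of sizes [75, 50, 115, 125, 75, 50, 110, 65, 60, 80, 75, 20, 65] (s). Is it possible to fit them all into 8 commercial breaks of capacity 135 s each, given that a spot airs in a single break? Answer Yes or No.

Yes

A valid assignment using 8 commercial breaks:
  break 1: 125 = 125
  break 2: 115 + 20 = 135
  break 3: 110 = 110
  break 4: 80 + 50 = 130
  break 5: 75 + 60 = 135
  break 6: 75 + 50 = 125
  break 7: 75 = 75
  break 8: 65 + 65 = 130
Every load is within 135 s, so 8 commercial breaks suffice.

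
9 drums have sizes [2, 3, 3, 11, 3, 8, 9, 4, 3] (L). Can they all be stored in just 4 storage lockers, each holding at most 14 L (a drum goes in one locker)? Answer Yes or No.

A valid assignment using 4 storage lockers:
  locker 1: 11 + 3 = 14
  locker 2: 9 + 4 = 13
  locker 3: 8 + 3 + 3 = 14
  locker 4: 3 + 2 = 5
Every load is within 14 L, so 4 storage lockers suffice.

Yes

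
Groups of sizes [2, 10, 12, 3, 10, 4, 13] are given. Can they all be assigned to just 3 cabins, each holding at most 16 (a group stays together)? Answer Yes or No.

Total = 54; ⌈54/16⌉ = 4.
At least 4 cabins are required, but only 3 are allowed.

No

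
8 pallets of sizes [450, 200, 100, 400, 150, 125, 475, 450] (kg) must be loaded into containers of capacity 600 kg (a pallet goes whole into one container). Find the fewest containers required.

Total = 475 + 450 + 450 + 400 + 200 + 150 + 125 + 100 = 2350 kg.
Lower bound: ⌈2350/600⌉ = 4 containers.
A packing using 4 containers:
  container 1: 475 + 125 = 600
  container 2: 450 + 150 = 600
  container 3: 450 + 100 = 550
  container 4: 400 + 200 = 600
This matches the lower bound, so 4 is optimal.

4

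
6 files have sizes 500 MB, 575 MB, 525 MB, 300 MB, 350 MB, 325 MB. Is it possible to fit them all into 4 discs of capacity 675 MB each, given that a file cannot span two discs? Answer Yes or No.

No

Total = 2575 MB; ⌈2575/675⌉ = 4.
The bound of 4 does not rule out 4, but exhaustive search shows no assignment into 4 discs of capacity 675 MB exists — the minimum is 5.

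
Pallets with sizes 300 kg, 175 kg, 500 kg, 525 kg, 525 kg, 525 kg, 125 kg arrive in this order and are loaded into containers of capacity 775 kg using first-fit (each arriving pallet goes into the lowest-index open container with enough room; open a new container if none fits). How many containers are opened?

  300 → container 1 (new)  [load 300/775]
  175 → container 1  [load 475/775]
  500 → container 2 (new)  [load 500/775]
  525 → container 3 (new)  [load 525/775]
  525 → container 4 (new)  [load 525/775]
  525 → container 5 (new)  [load 525/775]
  125 → container 1  [load 600/775]
5 containers opened.

5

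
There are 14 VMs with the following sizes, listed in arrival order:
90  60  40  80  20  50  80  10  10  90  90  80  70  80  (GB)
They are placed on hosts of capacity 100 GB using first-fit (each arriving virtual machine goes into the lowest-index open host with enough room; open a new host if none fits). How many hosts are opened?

  90 → host 1 (new)  [load 90/100]
  60 → host 2 (new)  [load 60/100]
  40 → host 2  [load 100/100]
  80 → host 3 (new)  [load 80/100]
  20 → host 3  [load 100/100]
  50 → host 4 (new)  [load 50/100]
  80 → host 5 (new)  [load 80/100]
  10 → host 1  [load 100/100]
  10 → host 4  [load 60/100]
  90 → host 6 (new)  [load 90/100]
  90 → host 7 (new)  [load 90/100]
  80 → host 8 (new)  [load 80/100]
  70 → host 9 (new)  [load 70/100]
  80 → host 10 (new)  [load 80/100]
10 hosts opened.

10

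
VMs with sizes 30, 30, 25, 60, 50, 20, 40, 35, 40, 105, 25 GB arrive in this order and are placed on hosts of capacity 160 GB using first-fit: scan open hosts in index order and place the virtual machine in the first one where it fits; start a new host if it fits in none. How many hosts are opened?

4

  30 → host 1 (new)  [load 30/160]
  30 → host 1  [load 60/160]
  25 → host 1  [load 85/160]
  60 → host 1  [load 145/160]
  50 → host 2 (new)  [load 50/160]
  20 → host 2  [load 70/160]
  40 → host 2  [load 110/160]
  35 → host 2  [load 145/160]
  40 → host 3 (new)  [load 40/160]
  105 → host 3  [load 145/160]
  25 → host 4 (new)  [load 25/160]
4 hosts opened.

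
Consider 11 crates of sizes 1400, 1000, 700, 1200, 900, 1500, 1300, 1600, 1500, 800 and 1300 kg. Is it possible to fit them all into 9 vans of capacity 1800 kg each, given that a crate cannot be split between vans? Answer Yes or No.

Yes

A valid assignment using 9 vans:
  van 1: 1600 = 1600
  van 2: 1500 = 1500
  van 3: 1500 = 1500
  van 4: 1400 = 1400
  van 5: 1300 = 1300
  van 6: 1300 = 1300
  van 7: 1200 = 1200
  van 8: 1000 + 800 = 1800
  van 9: 900 + 700 = 1600
Every load is within 1800 kg, so 9 vans suffice.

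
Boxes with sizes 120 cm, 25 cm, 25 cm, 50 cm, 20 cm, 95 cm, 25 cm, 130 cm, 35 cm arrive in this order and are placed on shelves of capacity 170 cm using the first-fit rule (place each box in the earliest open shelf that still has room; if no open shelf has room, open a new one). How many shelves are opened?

4

  120 → shelf 1 (new)  [load 120/170]
  25 → shelf 1  [load 145/170]
  25 → shelf 1  [load 170/170]
  50 → shelf 2 (new)  [load 50/170]
  20 → shelf 2  [load 70/170]
  95 → shelf 2  [load 165/170]
  25 → shelf 3 (new)  [load 25/170]
  130 → shelf 3  [load 155/170]
  35 → shelf 4 (new)  [load 35/170]
4 shelves opened.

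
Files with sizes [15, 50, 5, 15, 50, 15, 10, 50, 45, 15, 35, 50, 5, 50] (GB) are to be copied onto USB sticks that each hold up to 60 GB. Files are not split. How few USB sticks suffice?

8

Total = 50 + 50 + 50 + 50 + 50 + 45 + 35 + 15 + 15 + 15 + 15 + 10 + 5 + 5 = 410 GB.
Lower bound: ⌈410/60⌉ = 7 USB sticks.
A packing using 8 USB sticks:
  USB stick 1: 50 + 10 = 60
  USB stick 2: 50 + 5 + 5 = 60
  USB stick 3: 50 = 50
  USB stick 4: 50 = 50
  USB stick 5: 50 = 50
  USB stick 6: 45 + 15 = 60
  USB stick 7: 35 + 15 = 50
  USB stick 8: 15 + 15 = 30
No arrangement into 7 USB sticks stays within capacity, so 8 is optimal.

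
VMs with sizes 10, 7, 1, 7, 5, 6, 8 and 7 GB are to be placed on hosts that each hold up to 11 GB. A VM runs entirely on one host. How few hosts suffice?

Total = 10 + 8 + 7 + 7 + 7 + 6 + 5 + 1 = 51 GB.
Lower bound: ⌈51/11⌉ = 5 hosts.
Also, 6 VMs each exceed 11/2 GB, and no two of those can share a host, so at least 6 hosts are needed.
A packing using 6 hosts:
  host 1: 10 + 1 = 11
  host 2: 8 = 8
  host 3: 7 = 7
  host 4: 7 = 7
  host 5: 7 = 7
  host 6: 6 + 5 = 11
This matches the lower bound, so 6 is optimal.

6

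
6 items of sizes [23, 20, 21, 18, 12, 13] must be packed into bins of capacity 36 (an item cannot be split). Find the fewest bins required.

Total = 23 + 21 + 20 + 18 + 13 + 12 = 107.
Lower bound: ⌈107/36⌉ = 3 bins.
A packing using 4 bins:
  bin 1: 23 + 13 = 36
  bin 2: 21 + 12 = 33
  bin 3: 20 = 20
  bin 4: 18 = 18
No arrangement into 3 bins stays within capacity, so 4 is optimal.

4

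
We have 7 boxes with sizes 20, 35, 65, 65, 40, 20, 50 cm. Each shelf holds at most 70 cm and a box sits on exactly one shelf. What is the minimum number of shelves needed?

5

Total = 65 + 65 + 50 + 40 + 35 + 20 + 20 = 295 cm.
Lower bound: ⌈295/70⌉ = 5 shelves.
A packing using 5 shelves:
  shelf 1: 65 = 65
  shelf 2: 65 = 65
  shelf 3: 50 + 20 = 70
  shelf 4: 40 + 20 = 60
  shelf 5: 35 = 35
This matches the lower bound, so 5 is optimal.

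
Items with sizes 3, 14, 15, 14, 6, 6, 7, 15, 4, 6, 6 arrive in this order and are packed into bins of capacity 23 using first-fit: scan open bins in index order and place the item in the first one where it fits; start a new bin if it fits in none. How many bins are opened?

  3 → bin 1 (new)  [load 3/23]
  14 → bin 1  [load 17/23]
  15 → bin 2 (new)  [load 15/23]
  14 → bin 3 (new)  [load 14/23]
  6 → bin 1  [load 23/23]
  6 → bin 2  [load 21/23]
  7 → bin 3  [load 21/23]
  15 → bin 4 (new)  [load 15/23]
  4 → bin 4  [load 19/23]
  6 → bin 5 (new)  [load 6/23]
  6 → bin 5  [load 12/23]
5 bins opened.

5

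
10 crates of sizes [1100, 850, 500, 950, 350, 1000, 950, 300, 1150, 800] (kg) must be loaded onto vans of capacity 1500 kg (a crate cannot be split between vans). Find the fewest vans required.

Total = 1150 + 1100 + 1000 + 950 + 950 + 850 + 800 + 500 + 350 + 300 = 7950 kg.
Lower bound: ⌈7950/1500⌉ = 6 vans.
Also, 7 crates each exceed 750 kg, and no two of those can share a van, so at least 7 vans are needed.
A packing using 7 vans:
  van 1: 1150 + 350 = 1500
  van 2: 1100 + 300 = 1400
  van 3: 1000 + 500 = 1500
  van 4: 950 = 950
  van 5: 950 = 950
  van 6: 850 = 850
  van 7: 800 = 800
This matches the lower bound, so 7 is optimal.

7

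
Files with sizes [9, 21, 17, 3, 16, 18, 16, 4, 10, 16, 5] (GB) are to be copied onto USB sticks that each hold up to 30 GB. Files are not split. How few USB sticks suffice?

Total = 21 + 18 + 17 + 16 + 16 + 16 + 10 + 9 + 5 + 4 + 3 = 135 GB.
Lower bound: ⌈135/30⌉ = 5 USB sticks.
Also, 6 files each exceed 15 GB, and no two of those can share a USB stick, so at least 6 USB sticks are needed.
A packing using 6 USB sticks:
  USB stick 1: 21 + 9 = 30
  USB stick 2: 18 + 10 = 28
  USB stick 3: 17 + 5 + 4 + 3 = 29
  USB stick 4: 16 = 16
  USB stick 5: 16 = 16
  USB stick 6: 16 = 16
This matches the lower bound, so 6 is optimal.

6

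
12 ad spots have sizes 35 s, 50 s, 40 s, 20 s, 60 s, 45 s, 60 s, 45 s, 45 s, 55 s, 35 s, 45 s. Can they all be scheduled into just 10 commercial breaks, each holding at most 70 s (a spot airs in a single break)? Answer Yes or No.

A valid assignment using 10 commercial breaks:
  break 1: 60 = 60
  break 2: 60 = 60
  break 3: 55 = 55
  break 4: 50 + 20 = 70
  break 5: 45 = 45
  break 6: 45 = 45
  break 7: 45 = 45
  break 8: 45 = 45
  break 9: 40 = 40
  break 10: 35 + 35 = 70
Every load is within 70 s, so 10 commercial breaks suffice.

Yes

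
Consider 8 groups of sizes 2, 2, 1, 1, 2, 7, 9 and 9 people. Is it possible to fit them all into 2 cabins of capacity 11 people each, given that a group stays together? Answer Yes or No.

Total = 33 people; ⌈33/11⌉ = 3.
At least 3 cabins are required, but only 2 are allowed.

No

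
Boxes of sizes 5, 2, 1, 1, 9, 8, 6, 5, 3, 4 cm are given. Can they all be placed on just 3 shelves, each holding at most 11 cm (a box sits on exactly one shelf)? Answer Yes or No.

No

Total = 44 cm; ⌈44/11⌉ = 4.
At least 4 shelves are required, but only 3 are allowed.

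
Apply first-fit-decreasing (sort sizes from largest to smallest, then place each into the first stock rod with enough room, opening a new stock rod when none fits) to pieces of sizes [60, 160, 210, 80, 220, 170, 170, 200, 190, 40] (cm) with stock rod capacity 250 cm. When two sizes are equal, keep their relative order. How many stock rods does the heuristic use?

Sorted descending: 220, 210, 200, 190, 170, 170, 160, 80, 60, 40.
  220 → stock rod 1 (new)  [load 220/250]
  210 → stock rod 2 (new)  [load 210/250]
  200 → stock rod 3 (new)  [load 200/250]
  190 → stock rod 4 (new)  [load 190/250]
  170 → stock rod 5 (new)  [load 170/250]
  170 → stock rod 6 (new)  [load 170/250]
  160 → stock rod 7 (new)  [load 160/250]
  80 → stock rod 5  [load 250/250]
  60 → stock rod 4  [load 250/250]
  40 → stock rod 2  [load 250/250]
7 stock rods opened.

7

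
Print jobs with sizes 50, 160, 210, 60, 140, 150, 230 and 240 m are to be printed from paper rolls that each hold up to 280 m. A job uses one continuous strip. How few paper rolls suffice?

6

Total = 240 + 230 + 210 + 160 + 150 + 140 + 60 + 50 = 1240 m.
Lower bound: ⌈1240/280⌉ = 5 paper rolls.
A packing using 6 paper rolls:
  roll 1: 240 = 240
  roll 2: 230 + 50 = 280
  roll 3: 210 + 60 = 270
  roll 4: 160 = 160
  roll 5: 150 = 150
  roll 6: 140 = 140
No arrangement into 5 paper rolls stays within capacity, so 6 is optimal.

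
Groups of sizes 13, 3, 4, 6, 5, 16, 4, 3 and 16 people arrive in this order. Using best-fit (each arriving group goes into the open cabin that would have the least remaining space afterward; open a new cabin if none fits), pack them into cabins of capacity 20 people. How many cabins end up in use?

4

  13 → cabin 1 (new)  [load 13/20]
  3 → cabin 1  [load 16/20]
  4 → cabin 1  [load 20/20]
  6 → cabin 2 (new)  [load 6/20]
  5 → cabin 2  [load 11/20]
  16 → cabin 3 (new)  [load 16/20]
  4 → cabin 3  [load 20/20]
  3 → cabin 2  [load 14/20]
  16 → cabin 4 (new)  [load 16/20]
4 cabins opened.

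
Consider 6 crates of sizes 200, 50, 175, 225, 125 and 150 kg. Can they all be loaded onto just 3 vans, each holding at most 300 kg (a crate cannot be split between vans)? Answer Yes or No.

Total = 925 kg; ⌈925/300⌉ = 4.
At least 4 vans are required, but only 3 are allowed.

No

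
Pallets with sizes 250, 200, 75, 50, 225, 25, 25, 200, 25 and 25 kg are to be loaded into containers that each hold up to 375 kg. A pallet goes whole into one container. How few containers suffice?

Total = 250 + 225 + 200 + 200 + 75 + 50 + 25 + 25 + 25 + 25 = 1100 kg.
Lower bound: ⌈1100/375⌉ = 3 containers.
Also, 4 pallets each exceed 375/2 kg, and no two of those can share a container, so at least 4 containers are needed.
A packing using 4 containers:
  container 1: 250 + 75 + 50 = 375
  container 2: 225 + 25 + 25 + 25 + 25 = 325
  container 3: 200 = 200
  container 4: 200 = 200
This matches the lower bound, so 4 is optimal.

4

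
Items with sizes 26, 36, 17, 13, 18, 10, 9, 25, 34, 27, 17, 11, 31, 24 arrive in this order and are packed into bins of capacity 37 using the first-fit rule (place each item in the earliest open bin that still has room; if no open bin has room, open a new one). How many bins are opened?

10

  26 → bin 1 (new)  [load 26/37]
  36 → bin 2 (new)  [load 36/37]
  17 → bin 3 (new)  [load 17/37]
  13 → bin 3  [load 30/37]
  18 → bin 4 (new)  [load 18/37]
  10 → bin 1  [load 36/37]
  9 → bin 4  [load 27/37]
  25 → bin 5 (new)  [load 25/37]
  34 → bin 6 (new)  [load 34/37]
  27 → bin 7 (new)  [load 27/37]
  17 → bin 8 (new)  [load 17/37]
  11 → bin 5  [load 36/37]
  31 → bin 9 (new)  [load 31/37]
  24 → bin 10 (new)  [load 24/37]
10 bins opened.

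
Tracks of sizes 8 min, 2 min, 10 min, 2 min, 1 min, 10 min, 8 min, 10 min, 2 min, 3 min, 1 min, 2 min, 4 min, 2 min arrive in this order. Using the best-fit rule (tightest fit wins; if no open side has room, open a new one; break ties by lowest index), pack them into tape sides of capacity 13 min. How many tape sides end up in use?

  8 → side 1 (new)  [load 8/13]
  2 → side 1  [load 10/13]
  10 → side 2 (new)  [load 10/13]
  2 → side 1  [load 12/13]
  1 → side 1  [load 13/13]
  10 → side 3 (new)  [load 10/13]
  8 → side 4 (new)  [load 8/13]
  10 → side 5 (new)  [load 10/13]
  2 → side 2  [load 12/13]
  3 → side 3  [load 13/13]
  1 → side 2  [load 13/13]
  2 → side 5  [load 12/13]
  4 → side 4  [load 12/13]
  2 → side 6 (new)  [load 2/13]
6 tape sides opened.

6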